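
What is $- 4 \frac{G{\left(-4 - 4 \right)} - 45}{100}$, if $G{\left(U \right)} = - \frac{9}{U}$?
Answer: $\frac{351}{200} \approx 1.755$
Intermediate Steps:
$- 4 \frac{G{\left(-4 - 4 \right)} - 45}{100} = - 4 \frac{- \frac{9}{-4 - 4} - 45}{100} = - 4 \left(- \frac{9}{-8} - 45\right) \frac{1}{100} = - 4 \left(\left(-9\right) \left(- \frac{1}{8}\right) - 45\right) \frac{1}{100} = - 4 \left(\frac{9}{8} - 45\right) \frac{1}{100} = - 4 \left(\left(- \frac{351}{8}\right) \frac{1}{100}\right) = \left(-4\right) \left(- \frac{351}{800}\right) = \frac{351}{200}$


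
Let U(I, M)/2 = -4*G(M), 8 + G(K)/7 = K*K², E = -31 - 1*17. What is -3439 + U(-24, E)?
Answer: 6190161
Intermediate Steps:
E = -48 (E = -31 - 17 = -48)
G(K) = -56 + 7*K³ (G(K) = -56 + 7*(K*K²) = -56 + 7*K³)
U(I, M) = 448 - 56*M³ (U(I, M) = 2*(-4*(-56 + 7*M³)) = 2*(224 - 28*M³) = 448 - 56*M³)
-3439 + U(-24, E) = -3439 + (448 - 56*(-48)³) = -3439 + (448 - 56*(-110592)) = -3439 + (448 + 6193152) = -3439 + 6193600 = 6190161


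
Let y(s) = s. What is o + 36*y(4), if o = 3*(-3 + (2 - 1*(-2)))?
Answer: 147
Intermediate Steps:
o = 3 (o = 3*(-3 + (2 + 2)) = 3*(-3 + 4) = 3*1 = 3)
o + 36*y(4) = 3 + 36*4 = 3 + 144 = 147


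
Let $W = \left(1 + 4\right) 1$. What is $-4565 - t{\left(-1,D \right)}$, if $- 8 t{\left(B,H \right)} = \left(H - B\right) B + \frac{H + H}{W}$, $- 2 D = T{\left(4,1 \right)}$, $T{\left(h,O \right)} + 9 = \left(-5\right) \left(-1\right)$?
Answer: $- \frac{182611}{40} \approx -4565.3$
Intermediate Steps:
$T{\left(h,O \right)} = -4$ ($T{\left(h,O \right)} = -9 - -5 = -9 + 5 = -4$)
$D = 2$ ($D = \left(- \frac{1}{2}\right) \left(-4\right) = 2$)
$W = 5$ ($W = 5 \cdot 1 = 5$)
$t{\left(B,H \right)} = - \frac{H}{20} - \frac{B \left(H - B\right)}{8}$ ($t{\left(B,H \right)} = - \frac{\left(H - B\right) B + \frac{H + H}{5}}{8} = - \frac{B \left(H - B\right) + 2 H \frac{1}{5}}{8} = - \frac{B \left(H - B\right) + \frac{2 H}{5}}{8} = - \frac{\frac{2 H}{5} + B \left(H - B\right)}{8} = - \frac{H}{20} - \frac{B \left(H - B\right)}{8}$)
$-4565 - t{\left(-1,D \right)} = -4565 - \left(\left(- \frac{1}{20}\right) 2 + \frac{1}{8} \left(-1\right) \left(-1 - 2\right)\right) = -4565 - \left(- \frac{1}{10} + \frac{1}{8} \left(-1\right) \left(-1 - 2\right)\right) = -4565 - \left(- \frac{1}{10} + \frac{1}{8} \left(-1\right) \left(-3\right)\right) = -4565 - \left(- \frac{1}{10} + \frac{3}{8}\right) = -4565 - \frac{11}{40} = - \frac{182611}{40}$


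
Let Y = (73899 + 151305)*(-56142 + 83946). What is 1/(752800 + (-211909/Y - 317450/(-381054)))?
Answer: 397666177164144/299363429445048887719 ≈ 1.3284e-6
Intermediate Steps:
Y = 6261572016 (Y = 225204*27804 = 6261572016)
1/(752800 + (-211909/Y - 317450/(-381054))) = 1/(752800 + (-211909/6261572016 - 317450/(-381054))) = 1/(752800 + (-211909*1/6261572016 - 317450*(-1/381054))) = 1/(752800 + (-211909/6261572016 + 158725/190527)) = 1/(752800 + 331275881284519/397666177164144) = 1/(299363429445048887719/397666177164144) = 397666177164144/299363429445048887719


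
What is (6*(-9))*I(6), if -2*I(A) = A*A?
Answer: 972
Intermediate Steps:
I(A) = -A²/2 (I(A) = -A*A/2 = -A²/2)
(6*(-9))*I(6) = (6*(-9))*(-½*6²) = -(-27)*36 = -54*(-18) = 972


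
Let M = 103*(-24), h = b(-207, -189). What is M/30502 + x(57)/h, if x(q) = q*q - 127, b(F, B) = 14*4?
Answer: 3396029/61004 ≈ 55.669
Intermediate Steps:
b(F, B) = 56
x(q) = -127 + q**2 (x(q) = q**2 - 127 = -127 + q**2)
h = 56
M = -2472
M/30502 + x(57)/h = -2472/30502 + (-127 + 57**2)/56 = -2472*1/30502 + (-127 + 3249)*(1/56) = -1236/15251 + 3122*(1/56) = -1236/15251 + 223/4 = 3396029/61004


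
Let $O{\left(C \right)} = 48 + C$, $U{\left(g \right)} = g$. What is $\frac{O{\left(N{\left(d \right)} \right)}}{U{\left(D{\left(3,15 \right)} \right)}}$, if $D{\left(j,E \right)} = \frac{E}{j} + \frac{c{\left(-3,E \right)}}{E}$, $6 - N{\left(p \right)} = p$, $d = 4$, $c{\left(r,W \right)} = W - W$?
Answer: $10$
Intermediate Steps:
$c{\left(r,W \right)} = 0$
$N{\left(p \right)} = 6 - p$
$D{\left(j,E \right)} = \frac{E}{j}$ ($D{\left(j,E \right)} = \frac{E}{j} + \frac{0}{E} = \frac{E}{j} + 0 = \frac{E}{j}$)
$\frac{O{\left(N{\left(d \right)} \right)}}{U{\left(D{\left(3,15 \right)} \right)}} = \frac{48 + \left(6 - 4\right)}{15 \cdot \frac{1}{3}} = \frac{48 + 2}{5} = 50 \cdot \frac{1}{5} = 10$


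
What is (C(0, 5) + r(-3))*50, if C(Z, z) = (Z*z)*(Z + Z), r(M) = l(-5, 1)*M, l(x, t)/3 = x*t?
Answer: 2250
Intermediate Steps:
l(x, t) = 3*t*x (l(x, t) = 3*(x*t) = 3*(t*x) = 3*t*x)
r(M) = -15*M (r(M) = (3*1*(-5))*M = -15*M)
C(Z, z) = 2*z*Z**2 (C(Z, z) = (Z*z)*(2*Z) = 2*z*Z**2)
(C(0, 5) + r(-3))*50 = (2*5*0**2 - 15*(-3))*50 = (2*5*0 + 45)*50 = (0 + 45)*50 = 45*50 = 2250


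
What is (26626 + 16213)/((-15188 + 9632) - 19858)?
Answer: -42839/25414 ≈ -1.6856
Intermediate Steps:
(26626 + 16213)/((-15188 + 9632) - 19858) = 42839/(-5556 - 19858) = 42839/(-25414) = 42839*(-1/25414) = -42839/25414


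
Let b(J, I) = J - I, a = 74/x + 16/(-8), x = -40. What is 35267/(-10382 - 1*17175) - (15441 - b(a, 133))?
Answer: -8586281589/551140 ≈ -15579.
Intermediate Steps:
a = -77/20 (a = 74/(-40) + 16/(-8) = 74*(-1/40) + 16*(-1/8) = -37/20 - 2 = -77/20 ≈ -3.8500)
35267/(-10382 - 1*17175) - (15441 - b(a, 133)) = 35267/(-10382 - 1*17175) - (15441 - (-77/20 - 1*133)) = 35267/(-10382 - 17175) - (15441 - (-77/20 - 133)) = 35267/(-27557) - (15441 - 1*(-2737/20)) = 35267*(-1/27557) - (15441 + 2737/20) = -35267/27557 - 1*311557/20 = -35267/27557 - 311557/20 = -8586281589/551140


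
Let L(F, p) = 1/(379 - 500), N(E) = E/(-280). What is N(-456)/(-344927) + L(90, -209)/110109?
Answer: -70135838/14622133311555 ≈ -4.7966e-6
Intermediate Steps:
N(E) = -E/280 (N(E) = E*(-1/280) = -E/280)
L(F, p) = -1/121 (L(F, p) = 1/(-121) = -1/121)
N(-456)/(-344927) + L(90, -209)/110109 = -1/280*(-456)/(-344927) - 1/121/110109 = (57/35)*(-1/344927) - 1/121*1/110109 = -57/12072445 - 1/13323189 = -70135838/14622133311555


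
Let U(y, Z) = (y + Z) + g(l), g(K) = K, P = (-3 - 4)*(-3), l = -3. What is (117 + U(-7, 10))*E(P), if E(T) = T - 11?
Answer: 1170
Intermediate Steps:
P = 21 (P = -7*(-3) = 21)
E(T) = -11 + T
U(y, Z) = -3 + Z + y (U(y, Z) = (y + Z) - 3 = (Z + y) - 3 = -3 + Z + y)
(117 + U(-7, 10))*E(P) = (117 + (-3 + 10 - 7))*(-11 + 21) = (117 + 0)*10 = 117*10 = 1170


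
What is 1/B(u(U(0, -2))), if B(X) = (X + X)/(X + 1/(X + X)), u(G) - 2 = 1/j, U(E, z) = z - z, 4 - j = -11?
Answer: 2147/3844 ≈ 0.55853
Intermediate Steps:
j = 15 (j = 4 - 1*(-11) = 4 + 11 = 15)
U(E, z) = 0
u(G) = 31/15 (u(G) = 2 + 1/15 = 31/15)
B(X) = 2*X/(X + 1/(2*X)) (B(X) = (2*X)/(X + 1/(2*X)) = 2*X/(X + 1/(2*X)))
1/B(u(U(0, -2))) = 1/(4*(31/15)²/(1 + 2*(31/15)²)) = 1/(4*(961/225)/(1 + 2*(961/225))) = 1/(4*(961/225)/(1 + 1922/225)) = 1/(4*(961/225)/(2147/225)) = 1/(4*(961/225)*(225/2147)) = 1/(3844/2147) = 2147/3844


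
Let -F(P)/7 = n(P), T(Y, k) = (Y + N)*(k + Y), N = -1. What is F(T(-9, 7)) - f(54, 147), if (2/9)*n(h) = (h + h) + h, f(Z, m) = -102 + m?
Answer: -1935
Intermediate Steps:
n(h) = 27*h/2 (n(h) = 9*((h + h) + h)/2 = 9*(2*h + h)/2 = 9*(3*h)/2 = 27*h/2)
T(Y, k) = (-1 + Y)*(Y + k) (T(Y, k) = (Y - 1)*(k + Y) = (-1 + Y)*(Y + k))
F(P) = -189*P/2
F(T(-9, 7)) - f(54, 147) = -189*((-9)² - 1*(-9) - 1*7 - 9*7)/2 - (-102 + 147) = -189*(81 + 9 - 7 - 63)/2 - 1*45 = -189/2*20 - 45 = -1890 - 45 = -1935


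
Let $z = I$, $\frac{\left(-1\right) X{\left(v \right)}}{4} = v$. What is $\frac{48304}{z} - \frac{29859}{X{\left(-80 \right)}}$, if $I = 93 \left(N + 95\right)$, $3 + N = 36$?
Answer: $- \frac{2656127}{29760} \approx -89.252$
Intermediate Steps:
$N = 33$ ($N = -3 + 36 = 33$)
$X{\left(v \right)} = - 4 v$
$I = 11904$ ($I = 93 \left(33 + 95\right) = 93 \cdot 128 = 11904$)
$z = 11904$
$\frac{48304}{z} - \frac{29859}{X{\left(-80 \right)}} = \frac{48304}{11904} - \frac{29859}{\left(-4\right) \left(-80\right)} = 48304 \cdot \frac{1}{11904} - \frac{29859}{320} = \frac{3019}{744} - \frac{29859}{320} = - \frac{2656127}{29760}$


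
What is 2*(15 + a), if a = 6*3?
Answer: 66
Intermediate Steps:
a = 18
2*(15 + a) = 2*(15 + 18) = 2*33 = 66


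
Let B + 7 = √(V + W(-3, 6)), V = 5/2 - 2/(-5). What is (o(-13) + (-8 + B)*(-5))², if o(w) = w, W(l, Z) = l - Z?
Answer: (124 - I*√610)²/4 ≈ 3691.5 - 1531.3*I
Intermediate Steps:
V = 29/10 (V = 5*(½) - 2*(-⅕) = 5/2 + ⅖ = 29/10 ≈ 2.9000)
B = -7 + I*√610/10 (B = -7 + √(29/10 + (-3 - 1*6)) = -7 + √(29/10 + (-3 - 6)) = -7 + √(29/10 - 9) = -7 + √(-61/10) = -7 + I*√610/10 ≈ -7.0 + 2.4698*I)
(o(-13) + (-8 + B)*(-5))² = (-13 + (-8 + (-7 + I*√610/10))*(-5))² = (-13 + (-15 + I*√610/10)*(-5))² = (-13 + (75 - I*√610/2))² = (62 - I*√610/2)²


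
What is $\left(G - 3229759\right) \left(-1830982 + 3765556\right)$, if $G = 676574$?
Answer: $-4939325318190$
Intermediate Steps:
$\left(G - 3229759\right) \left(-1830982 + 3765556\right) = \left(676574 - 3229759\right) \left(-1830982 + 3765556\right) = \left(-2553185\right) 1934574 = -4939325318190$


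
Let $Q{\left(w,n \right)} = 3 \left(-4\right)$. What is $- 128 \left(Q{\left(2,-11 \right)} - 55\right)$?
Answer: $8576$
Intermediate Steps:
$Q{\left(w,n \right)} = -12$
$- 128 \left(Q{\left(2,-11 \right)} - 55\right) = - 128 \left(-12 - 55\right) = \left(-128\right) \left(-67\right) = 8576$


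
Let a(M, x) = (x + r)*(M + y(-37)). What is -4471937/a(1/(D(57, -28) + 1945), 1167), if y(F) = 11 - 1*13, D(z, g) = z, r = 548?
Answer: 1278973982/980735 ≈ 1304.1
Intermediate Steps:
y(F) = -2 (y(F) = 11 - 13 = -2)
a(M, x) = (-2 + M)*(548 + x) (a(M, x) = (x + 548)*(M - 2) = (548 + x)*(-2 + M) = (-2 + M)*(548 + x))
-4471937/a(1/(D(57, -28) + 1945), 1167) = -4471937/(-1096 - 2*1167 + 548/(57 + 1945) + 1167/(57 + 1945)) = -4471937/(-1096 - 2334 + 548/2002 + 1167/2002) = -4471937/(-1096 - 2334 + 548*(1/2002) + (1/2002)*1167) = -4471937/(-1096 - 2334 + 274/1001 + 1167/2002) = -4471937/(-980735/286) = -4471937*(-286/980735) = 1278973982/980735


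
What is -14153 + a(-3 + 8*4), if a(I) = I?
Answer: -14124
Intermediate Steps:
-14153 + a(-3 + 8*4) = -14153 + (-3 + 8*4) = -14153 + (-3 + 32) = -14153 + 29 = -14124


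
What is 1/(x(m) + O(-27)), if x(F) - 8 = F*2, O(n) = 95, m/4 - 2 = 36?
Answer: 1/407 ≈ 0.0024570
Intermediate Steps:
m = 152 (m = 8 + 4*36 = 8 + 144 = 152)
x(F) = 8 + 2*F (x(F) = 8 + F*2 = 8 + 2*F)
1/(x(m) + O(-27)) = 1/((8 + 2*152) + 95) = 1/((8 + 304) + 95) = 1/(312 + 95) = 1/407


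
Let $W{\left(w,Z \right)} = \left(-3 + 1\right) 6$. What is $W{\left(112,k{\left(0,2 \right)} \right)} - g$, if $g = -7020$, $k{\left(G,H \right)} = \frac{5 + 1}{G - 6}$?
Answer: $7008$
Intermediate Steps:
$k{\left(G,H \right)} = \frac{6}{-6 + G}$
$W{\left(w,Z \right)} = -12$ ($W{\left(w,Z \right)} = \left(-2\right) 6 = -12$)
$W{\left(112,k{\left(0,2 \right)} \right)} - g = -12 - -7020 = -12 + 7020 = 7008$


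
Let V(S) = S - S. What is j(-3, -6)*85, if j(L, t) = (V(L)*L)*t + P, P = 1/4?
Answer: 85/4 ≈ 21.250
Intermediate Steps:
V(S) = 0
P = ¼ ≈ 0.25000
j(L, t) = ¼ (j(L, t) = (0*L)*t + ¼ = 0*t + ¼ = 0 + ¼ = ¼)
j(-3, -6)*85 = (¼)*85 = 85/4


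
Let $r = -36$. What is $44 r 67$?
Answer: $-106128$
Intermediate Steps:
$44 r 67 = 44 \left(-36\right) 67 = \left(-1584\right) 67 = -106128$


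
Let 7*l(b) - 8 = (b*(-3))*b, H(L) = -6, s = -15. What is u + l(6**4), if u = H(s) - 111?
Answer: -5039659/7 ≈ -7.1995e+5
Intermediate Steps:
l(b) = 8/7 - 3*b**2/7 (l(b) = 8/7 + ((b*(-3))*b)/7 = 8/7 + ((-3*b)*b)/7 = 8/7 + (-3*b**2)/7 = 8/7 - 3*b**2/7)
u = -117 (u = -6 - 111 = -117)
u + l(6**4) = -117 + (8/7 - 3*(6**4)**2/7) = -117 + (8/7 - 3/7*1296**2) = -117 + (8/7 - 3/7*1679616) = -117 + (8/7 - 5038848/7) = -117 - 5038840/7 = -5039659/7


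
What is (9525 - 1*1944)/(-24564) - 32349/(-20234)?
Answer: 106871147/82837996 ≈ 1.2901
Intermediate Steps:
(9525 - 1*1944)/(-24564) - 32349/(-20234) = (9525 - 1944)*(-1/24564) - 32349*(-1/20234) = 7581*(-1/24564) + 32349/20234 = -2527/8188 + 32349/20234 = 106871147/82837996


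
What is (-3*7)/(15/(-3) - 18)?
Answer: 21/23 ≈ 0.91304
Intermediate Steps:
(-3*7)/(15/(-3) - 18) = -21/(15*(-1/3) - 18) = -21/(-5 - 18) = -21/(-23) = -21*(-1/23) = 21/23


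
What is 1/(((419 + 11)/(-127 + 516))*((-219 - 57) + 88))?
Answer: -389/80840 ≈ -0.0048120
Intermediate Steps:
1/(((419 + 11)/(-127 + 516))*((-219 - 57) + 88)) = 1/((430/389)*(-276 + 88)) = 1/((430*(1/389))*(-188)) = 1/((430/389)*(-188)) = 1/(-80840/389) = -389/80840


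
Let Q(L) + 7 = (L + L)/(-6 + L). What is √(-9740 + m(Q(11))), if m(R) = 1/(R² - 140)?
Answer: 3*I*√12007871935/3331 ≈ 98.692*I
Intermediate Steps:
Q(L) = -7 + 2*L/(-6 + L) (Q(L) = -7 + (L + L)/(-6 + L) = -7 + (2*L)/(-6 + L) = -7 + 2*L/(-6 + L))
m(R) = 1/(-140 + R²)
√(-9740 + m(Q(11))) = √(-9740 + 1/(-140 + ((42 - 5*11)/(-6 + 11))²)) = √(-9740 + 1/(-140 + ((42 - 55)/5)²)) = √(-9740 + 1/(-140 + ((⅕)*(-13))²)) = √(-9740 + 1/(-140 + (-13/5)²)) = √(-9740 + 1/(-140 + 169/25)) = √(-9740 + 1/(-3331/25)) = √(-9740 - 25/3331) = √(-32443965/3331) = 3*I*√12007871935/3331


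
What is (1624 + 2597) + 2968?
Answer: 7189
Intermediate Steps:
(1624 + 2597) + 2968 = 4221 + 2968 = 7189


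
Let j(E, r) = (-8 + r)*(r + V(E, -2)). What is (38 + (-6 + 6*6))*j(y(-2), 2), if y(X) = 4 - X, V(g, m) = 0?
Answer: -816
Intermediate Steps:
j(E, r) = r*(-8 + r) (j(E, r) = (-8 + r)*(r + 0) = (-8 + r)*r = r*(-8 + r))
(38 + (-6 + 6*6))*j(y(-2), 2) = (38 + (-6 + 6*6))*(2*(-8 + 2)) = (38 + (-6 + 36))*(2*(-6)) = (38 + 30)*(-12) = 68*(-12) = -816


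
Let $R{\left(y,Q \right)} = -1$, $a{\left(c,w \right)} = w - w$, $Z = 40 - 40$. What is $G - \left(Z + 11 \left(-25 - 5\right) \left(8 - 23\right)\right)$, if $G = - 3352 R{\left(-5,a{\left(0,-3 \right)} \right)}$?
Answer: $-1598$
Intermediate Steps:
$Z = 0$
$a{\left(c,w \right)} = 0$
$G = 3352$ ($G = \left(-3352\right) \left(-1\right) = 3352$)
$G - \left(Z + 11 \left(-25 - 5\right) \left(8 - 23\right)\right) = 3352 - \left(0 + 11 \left(-25 - 5\right) \left(8 - 23\right)\right) = 3352 - \left(0 + 11 \left(\left(-30\right) \left(-15\right)\right)\right) = 3352 - \left(0 + 11 \cdot 450\right) = 3352 - \left(0 + 4950\right) = 3352 - 4950 = -1598$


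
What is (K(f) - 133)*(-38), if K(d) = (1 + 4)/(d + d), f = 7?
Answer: 35283/7 ≈ 5040.4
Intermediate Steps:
K(d) = 5/(2*d) (K(d) = 5/((2*d)) = 5*(1/(2*d)) = 5/(2*d))
(K(f) - 133)*(-38) = ((5/2)/7 - 133)*(-38) = ((5/2)*(⅐) - 133)*(-38) = (5/14 - 133)*(-38) = -1857/14*(-38) = 35283/7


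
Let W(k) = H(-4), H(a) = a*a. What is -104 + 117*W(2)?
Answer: 1768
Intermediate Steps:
H(a) = a**2
W(k) = 16 (W(k) = (-4)**2 = 16)
-104 + 117*W(2) = -104 + 117*16 = -104 + 1872 = 1768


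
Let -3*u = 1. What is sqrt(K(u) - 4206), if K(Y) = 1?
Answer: 29*I*sqrt(5) ≈ 64.846*I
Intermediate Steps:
u = -1/3 (u = -1/3*1 = -1/3 ≈ -0.33333)
sqrt(K(u) - 4206) = sqrt(1 - 4206) = sqrt(-4205) = 29*I*sqrt(5)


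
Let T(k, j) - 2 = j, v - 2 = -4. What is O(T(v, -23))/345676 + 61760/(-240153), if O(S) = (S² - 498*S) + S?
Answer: -9368282713/41507564214 ≈ -0.22570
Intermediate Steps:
v = -2 (v = 2 - 4 = -2)
T(k, j) = 2 + j
O(S) = S² - 497*S
O(T(v, -23))/345676 + 61760/(-240153) = ((2 - 23)*(-497 + (2 - 23)))/345676 + 61760/(-240153) = -21*(-497 - 21)*(1/345676) + 61760*(-1/240153) = -21*(-518)*(1/345676) - 61760/240153 = 10878*(1/345676) - 61760/240153 = 5439/172838 - 61760/240153 = -9368282713/41507564214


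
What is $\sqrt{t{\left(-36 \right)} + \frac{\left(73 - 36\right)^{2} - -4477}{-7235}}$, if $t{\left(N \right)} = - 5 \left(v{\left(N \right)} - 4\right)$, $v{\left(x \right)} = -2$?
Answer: $\frac{2 \sqrt{382015235}}{7235} \approx 5.403$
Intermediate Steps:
$t{\left(N \right)} = 30$ ($t{\left(N \right)} = - 5 \left(-2 - 4\right) = \left(-5\right) \left(-6\right) = 30$)
$\sqrt{t{\left(-36 \right)} + \frac{\left(73 - 36\right)^{2} - -4477}{-7235}} = \sqrt{30 + \frac{\left(73 - 36\right)^{2} - -4477}{-7235}} = \sqrt{30 + \left(\left(73 - 36\right)^{2} + 4477\right) \left(- \frac{1}{7235}\right)} = \sqrt{30 + \left(37^{2} + 4477\right) \left(- \frac{1}{7235}\right)} = \sqrt{30 + \left(1369 + 4477\right) \left(- \frac{1}{7235}\right)} = \sqrt{30 + 5846 \left(- \frac{1}{7235}\right)} = \sqrt{30 - \frac{5846}{7235}} = \sqrt{\frac{211204}{7235}} = \frac{2 \sqrt{382015235}}{7235}$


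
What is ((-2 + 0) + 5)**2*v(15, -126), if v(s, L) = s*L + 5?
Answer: -16965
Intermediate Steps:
v(s, L) = 5 + L*s (v(s, L) = L*s + 5 = 5 + L*s)
((-2 + 0) + 5)**2*v(15, -126) = ((-2 + 0) + 5)**2*(5 - 126*15) = (-2 + 5)**2*(5 - 1890) = 3**2*(-1885) = 9*(-1885) = -16965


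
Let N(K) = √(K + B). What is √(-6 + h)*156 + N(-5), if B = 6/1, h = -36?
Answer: 1 + 156*I*√42 ≈ 1.0 + 1011.0*I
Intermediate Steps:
B = 6 (B = 6*1 = 6)
N(K) = √(6 + K) (N(K) = √(K + 6) = √(6 + K))
√(-6 + h)*156 + N(-5) = √(-6 - 36)*156 + √(6 - 5) = √(-42)*156 + √1 = (I*√42)*156 + 1 = 156*I*√42 + 1 = 1 + 156*I*√42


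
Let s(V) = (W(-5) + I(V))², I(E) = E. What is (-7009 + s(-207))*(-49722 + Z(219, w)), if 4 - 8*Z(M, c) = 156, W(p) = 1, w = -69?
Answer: -1762174407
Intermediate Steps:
s(V) = (1 + V)²
Z(M, c) = -19 (Z(M, c) = ½ - ⅛*156 = ½ - 39/2 = -19)
(-7009 + s(-207))*(-49722 + Z(219, w)) = (-7009 + (1 - 207)²)*(-49722 - 19) = (-7009 + (-206)²)*(-49741) = (-7009 + 42436)*(-49741) = 35427*(-49741) = -1762174407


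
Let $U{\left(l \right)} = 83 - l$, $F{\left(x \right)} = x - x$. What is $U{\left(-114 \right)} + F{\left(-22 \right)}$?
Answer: $197$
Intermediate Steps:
$F{\left(x \right)} = 0$
$U{\left(-114 \right)} + F{\left(-22 \right)} = \left(83 - -114\right) + 0 = \left(83 + 114\right) + 0 = 197 + 0 = 197$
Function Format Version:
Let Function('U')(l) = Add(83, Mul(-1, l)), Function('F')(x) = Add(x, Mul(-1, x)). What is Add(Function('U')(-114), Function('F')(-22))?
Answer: 197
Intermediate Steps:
Function('F')(x) = 0
Add(Function('U')(-114), Function('F')(-22)) = Add(Add(83, Mul(-1, -114)), 0) = Add(Add(83, 114), 0) = Add(197, 0) = 197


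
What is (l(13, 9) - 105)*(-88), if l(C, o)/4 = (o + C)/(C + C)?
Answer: 116248/13 ≈ 8942.2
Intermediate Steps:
l(C, o) = 2*(C + o)/C (l(C, o) = 4*((o + C)/(C + C)) = 4*((C + o)/((2*C))) = 4*((C + o)*(1/(2*C))) = 4*((C + o)/(2*C)) = 2*(C + o)/C)
(l(13, 9) - 105)*(-88) = ((2 + 2*9/13) - 105)*(-88) = ((2 + 2*9*(1/13)) - 105)*(-88) = ((2 + 18/13) - 105)*(-88) = (44/13 - 105)*(-88) = -1321/13*(-88) = 116248/13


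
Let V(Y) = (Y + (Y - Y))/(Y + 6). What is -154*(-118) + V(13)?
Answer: 345281/19 ≈ 18173.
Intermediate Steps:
V(Y) = Y/(6 + Y) (V(Y) = (Y + 0)/(6 + Y) = Y/(6 + Y))
-154*(-118) + V(13) = -154*(-118) + 13/(6 + 13) = 18172 + 13/19 = 345281/19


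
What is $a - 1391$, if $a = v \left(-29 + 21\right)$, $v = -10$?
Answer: $-1311$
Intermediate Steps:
$a = 80$ ($a = - 10 \left(-29 + 21\right) = \left(-10\right) \left(-8\right) = 80$)
$a - 1391 = 80 - 1391 = -1311$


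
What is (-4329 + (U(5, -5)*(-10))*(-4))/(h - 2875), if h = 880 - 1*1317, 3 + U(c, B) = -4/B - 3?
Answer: 4537/3312 ≈ 1.3699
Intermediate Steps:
U(c, B) = -6 - 4/B (U(c, B) = -3 + (-4/B - 3) = -3 + (-3 - 4/B) = -6 - 4/B)
h = -437 (h = 880 - 1317 = -437)
(-4329 + (U(5, -5)*(-10))*(-4))/(h - 2875) = (-4329 + ((-6 - 4/(-5))*(-10))*(-4))/(-437 - 2875) = (-4329 + ((-6 - 4*(-⅕))*(-10))*(-4))/(-3312) = (-4329 + ((-6 + ⅘)*(-10))*(-4))*(-1/3312) = (-4329 - 26/5*(-10)*(-4))*(-1/3312) = (-4329 + 52*(-4))*(-1/3312) = (-4329 - 208)*(-1/3312) = -4537*(-1/3312) = 4537/3312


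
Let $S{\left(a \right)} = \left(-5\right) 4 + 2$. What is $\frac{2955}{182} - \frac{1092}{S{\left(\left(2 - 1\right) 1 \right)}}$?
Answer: $\frac{41989}{546} \approx 76.903$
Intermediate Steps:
$S{\left(a \right)} = -18$ ($S{\left(a \right)} = -20 + 2 = -18$)
$\frac{2955}{182} - \frac{1092}{S{\left(\left(2 - 1\right) 1 \right)}} = \frac{2955}{182} - \frac{1092}{-18} = 2955 \cdot \frac{1}{182} - - \frac{182}{3} = \frac{2955}{182} + \frac{182}{3} = \frac{41989}{546}$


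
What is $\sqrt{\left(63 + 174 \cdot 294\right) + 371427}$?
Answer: $\sqrt{422646} \approx 650.11$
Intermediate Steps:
$\sqrt{\left(63 + 174 \cdot 294\right) + 371427} = \sqrt{\left(63 + 51156\right) + 371427} = \sqrt{51219 + 371427} = \sqrt{422646}$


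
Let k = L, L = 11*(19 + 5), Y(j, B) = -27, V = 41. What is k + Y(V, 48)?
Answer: 237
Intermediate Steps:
L = 264 (L = 11*24 = 264)
k = 264
k + Y(V, 48) = 264 - 27 = 237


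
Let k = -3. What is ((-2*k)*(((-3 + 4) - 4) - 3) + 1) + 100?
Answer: 65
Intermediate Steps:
((-2*k)*(((-3 + 4) - 4) - 3) + 1) + 100 = ((-2*(-3))*(((-3 + 4) - 4) - 3) + 1) + 100 = (6*((1 - 4) - 3) + 1) + 100 = (6*(-3 - 3) + 1) + 100 = (6*(-6) + 1) + 100 = (-36 + 1) + 100 = -35 + 100 = 65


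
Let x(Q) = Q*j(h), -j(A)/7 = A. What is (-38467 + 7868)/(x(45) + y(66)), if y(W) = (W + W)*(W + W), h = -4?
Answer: -30599/18684 ≈ -1.6377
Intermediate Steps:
y(W) = 4*W² (y(W) = (2*W)*(2*W) = 4*W²)
j(A) = -7*A
x(Q) = 28*Q (x(Q) = Q*(-7*(-4)) = Q*28 = 28*Q)
(-38467 + 7868)/(x(45) + y(66)) = (-38467 + 7868)/(28*45 + 4*66²) = -30599/(1260 + 4*4356) = -30599/(1260 + 17424) = -30599/18684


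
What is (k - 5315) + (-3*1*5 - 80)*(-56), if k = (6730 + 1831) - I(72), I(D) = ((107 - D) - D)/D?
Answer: 616789/72 ≈ 8566.5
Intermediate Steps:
I(D) = (107 - 2*D)/D
k = 616429/72 (k = (6730 + 1831) - (-2 + 107/72) = 8561 - (-2 + 107*(1/72)) = 8561 - (-2 + 107/72) = 8561 - 1*(-37/72) = 8561 + 37/72 = 616429/72 ≈ 8561.5)
(k - 5315) + (-3*1*5 - 80)*(-56) = (616429/72 - 5315) + (-3*1*5 - 80)*(-56) = 233749/72 + (-3*5 - 80)*(-56) = 233749/72 + (-15 - 80)*(-56) = 233749/72 - 95*(-56) = 233749/72 + 5320 = 616789/72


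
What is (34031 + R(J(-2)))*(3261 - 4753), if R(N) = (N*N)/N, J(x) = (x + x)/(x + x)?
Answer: -50775744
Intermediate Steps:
J(x) = 1 (J(x) = (2*x)/((2*x)) = (2*x)*(1/(2*x)) = 1)
R(N) = N (R(N) = N**2/N = N)
(34031 + R(J(-2)))*(3261 - 4753) = (34031 + 1)*(3261 - 4753) = 34032*(-1492) = -50775744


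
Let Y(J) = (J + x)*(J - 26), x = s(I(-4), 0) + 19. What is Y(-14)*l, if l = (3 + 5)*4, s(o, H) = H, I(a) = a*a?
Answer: -6400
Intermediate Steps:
I(a) = a²
l = 32 (l = 8*4 = 32)
x = 19 (x = 0 + 19 = 19)
Y(J) = (-26 + J)*(19 + J) (Y(J) = (J + 19)*(J - 26) = (19 + J)*(-26 + J) = (-26 + J)*(19 + J))
Y(-14)*l = (-494 + (-14)² - 7*(-14))*32 = (-494 + 196 + 98)*32 = -200*32 = -6400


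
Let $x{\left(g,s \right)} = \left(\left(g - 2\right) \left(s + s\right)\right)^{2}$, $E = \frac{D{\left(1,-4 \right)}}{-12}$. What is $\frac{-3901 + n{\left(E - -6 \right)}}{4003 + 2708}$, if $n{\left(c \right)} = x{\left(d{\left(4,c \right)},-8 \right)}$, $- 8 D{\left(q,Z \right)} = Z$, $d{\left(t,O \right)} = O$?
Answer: $\frac{991}{60399} \approx 0.016408$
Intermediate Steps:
$D{\left(q,Z \right)} = - \frac{Z}{8}$
$E = - \frac{1}{24}$ ($E = \frac{\left(- \frac{1}{8}\right) \left(-4\right)}{-12} = \frac{1}{2} \left(- \frac{1}{12}\right) = - \frac{1}{24} \approx -0.041667$)
$x{\left(g,s \right)} = 4 s^{2} \left(-2 + g\right)^{2}$ ($x{\left(g,s \right)} = \left(\left(-2 + g\right) 2 s\right)^{2} = \left(2 s \left(-2 + g\right)\right)^{2} = 4 s^{2} \left(-2 + g\right)^{2}$)
$n{\left(c \right)} = 256 \left(-2 + c\right)^{2}$ ($n{\left(c \right)} = 4 \left(-8\right)^{2} \left(-2 + c\right)^{2} = 4 \cdot 64 \left(-2 + c\right)^{2} = 256 \left(-2 + c\right)^{2}$)
$\frac{-3901 + n{\left(E - -6 \right)}}{4003 + 2708} = \frac{-3901 + 256 \left(-2 - - \frac{143}{24}\right)^{2}}{4003 + 2708} = \frac{-3901 + 256 \left(-2 + \left(- \frac{1}{24} + 6\right)\right)^{2}}{6711} = \left(-3901 + 256 \left(-2 + \frac{143}{24}\right)^{2}\right) \frac{1}{6711} = \left(-3901 + 256 \left(\frac{95}{24}\right)^{2}\right) \frac{1}{6711} = \left(-3901 + 256 \cdot \frac{9025}{576}\right) \frac{1}{6711} = \left(-3901 + \frac{36100}{9}\right) \frac{1}{6711} = \frac{991}{9} \cdot \frac{1}{6711} = \frac{991}{60399}$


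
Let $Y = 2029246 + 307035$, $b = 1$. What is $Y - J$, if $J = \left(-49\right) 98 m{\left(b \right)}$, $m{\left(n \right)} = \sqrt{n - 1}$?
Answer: $2336281$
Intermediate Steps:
$m{\left(n \right)} = \sqrt{-1 + n}$
$Y = 2336281$
$J = 0$ ($J = \left(-49\right) 98 \sqrt{-1 + 1} = - 4802 \sqrt{0} = \left(-4802\right) 0 = 0$)
$Y - J = 2336281 - 0 = 2336281 + 0 = 2336281$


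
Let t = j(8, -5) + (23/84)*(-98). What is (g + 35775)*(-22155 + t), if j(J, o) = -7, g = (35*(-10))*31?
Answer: -3318340025/6 ≈ -5.5306e+8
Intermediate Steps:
g = -10850 (g = -350*31 = -10850)
t = -203/6 (t = -7 + (23/84)*(-98) = -7 - 161/6 = -203/6 ≈ -33.833)
(g + 35775)*(-22155 + t) = (-10850 + 35775)*(-22155 - 203/6) = 24925*(-133133/6) = -3318340025/6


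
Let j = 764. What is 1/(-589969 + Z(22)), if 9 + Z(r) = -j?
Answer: -1/590742 ≈ -1.6928e-6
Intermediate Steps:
Z(r) = -773 (Z(r) = -9 - 1*764 = -9 - 764 = -773)
1/(-589969 + Z(22)) = 1/(-589969 - 773) = 1/(-590742) = -1/590742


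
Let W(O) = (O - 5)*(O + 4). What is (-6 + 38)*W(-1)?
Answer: -576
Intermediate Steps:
W(O) = (-5 + O)*(4 + O)
(-6 + 38)*W(-1) = (-6 + 38)*(-20 + (-1)² - 1*(-1)) = 32*(-20 + 1 + 1) = 32*(-18) = -576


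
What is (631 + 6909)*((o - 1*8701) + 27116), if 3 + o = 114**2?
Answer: 236816320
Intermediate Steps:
o = 12993 (o = -3 + 114**2 = -3 + 12996 = 12993)
(631 + 6909)*((o - 1*8701) + 27116) = (631 + 6909)*((12993 - 1*8701) + 27116) = 7540*((12993 - 8701) + 27116) = 7540*(4292 + 27116) = 7540*31408 = 236816320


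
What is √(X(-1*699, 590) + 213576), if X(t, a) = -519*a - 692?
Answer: I*√93326 ≈ 305.49*I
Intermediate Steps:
X(t, a) = -692 - 519*a
√(X(-1*699, 590) + 213576) = √((-692 - 519*590) + 213576) = √((-692 - 306210) + 213576) = √(-306902 + 213576) = √(-93326) = I*√93326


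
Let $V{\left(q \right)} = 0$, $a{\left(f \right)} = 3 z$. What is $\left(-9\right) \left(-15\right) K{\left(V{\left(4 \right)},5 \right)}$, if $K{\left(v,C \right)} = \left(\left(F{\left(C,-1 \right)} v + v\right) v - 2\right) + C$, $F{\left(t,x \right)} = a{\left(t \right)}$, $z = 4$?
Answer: $405$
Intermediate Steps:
$a{\left(f \right)} = 12$ ($a{\left(f \right)} = 3 \cdot 4 = 12$)
$F{\left(t,x \right)} = 12$
$K{\left(v,C \right)} = -2 + C + 13 v^{2}$ ($K{\left(v,C \right)} = \left(\left(12 v + v\right) v - 2\right) + C = \left(13 v v - 2\right) + C = \left(13 v^{2} - 2\right) + C = \left(-2 + 13 v^{2}\right) + C = -2 + C + 13 v^{2}$)
$\left(-9\right) \left(-15\right) K{\left(V{\left(4 \right)},5 \right)} = \left(-9\right) \left(-15\right) \left(-2 + 5 + 13 \cdot 0^{2}\right) = 135 \left(-2 + 5 + 13 \cdot 0\right) = 135 \left(-2 + 5 + 0\right) = 135 \cdot 3 = 405$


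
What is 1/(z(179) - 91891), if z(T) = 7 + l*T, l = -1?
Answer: -1/92063 ≈ -1.0862e-5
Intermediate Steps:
z(T) = 7 - T
1/(z(179) - 91891) = 1/((7 - 1*179) - 91891) = 1/((7 - 179) - 91891) = 1/(-172 - 91891) = 1/(-92063) = -1/92063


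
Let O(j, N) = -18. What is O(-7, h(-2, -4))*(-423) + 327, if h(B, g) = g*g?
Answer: 7941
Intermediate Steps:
h(B, g) = g²
O(-7, h(-2, -4))*(-423) + 327 = -18*(-423) + 327 = 7614 + 327 = 7941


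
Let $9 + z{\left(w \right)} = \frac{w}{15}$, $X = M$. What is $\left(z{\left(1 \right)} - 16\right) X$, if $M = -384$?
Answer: $\frac{47872}{5} \approx 9574.4$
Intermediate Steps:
$X = -384$
$z{\left(w \right)} = -9 + \frac{w}{15}$
$\left(z{\left(1 \right)} - 16\right) X = \left(\left(-9 + \frac{1}{15} \cdot 1\right) - 16\right) \left(-384\right) = \left(\left(-9 + \frac{1}{15}\right) - 16\right) \left(-384\right) = \left(- \frac{134}{15} - 16\right) \left(-384\right) = \left(- \frac{374}{15}\right) \left(-384\right) = \frac{47872}{5}$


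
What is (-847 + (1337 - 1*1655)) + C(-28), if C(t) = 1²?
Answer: -1164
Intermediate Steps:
C(t) = 1
(-847 + (1337 - 1*1655)) + C(-28) = (-847 + (1337 - 1*1655)) + 1 = (-847 + (1337 - 1655)) + 1 = (-847 - 318) + 1 = -1165 + 1 = -1164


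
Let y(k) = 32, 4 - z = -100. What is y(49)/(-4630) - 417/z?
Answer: -967019/240760 ≈ -4.0165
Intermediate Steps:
z = 104 (z = 4 - 1*(-100) = 4 + 100 = 104)
y(49)/(-4630) - 417/z = 32/(-4630) - 417/104 = 32*(-1/4630) - 417*1/104 = -16/2315 - 417/104 = -967019/240760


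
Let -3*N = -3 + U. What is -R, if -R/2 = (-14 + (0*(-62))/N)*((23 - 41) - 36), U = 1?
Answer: 1512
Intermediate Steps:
N = ⅔ (N = -(-3 + 1)/3 = -⅓*(-2) = ⅔ ≈ 0.66667)
R = -1512 (R = -2*(-14 + (0*(-62))/(⅔))*((23 - 41) - 36) = -2*(-14 + 0*(3/2))*(-18 - 36) = -2*(-14 + 0)*(-54) = -(-28)*(-54) = -2*756 = -1512)
-R = -1*(-1512) = 1512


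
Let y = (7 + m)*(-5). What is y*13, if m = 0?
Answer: -455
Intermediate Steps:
y = -35 (y = (7 + 0)*(-5) = 7*(-5) = -35)
y*13 = -35*13 = -455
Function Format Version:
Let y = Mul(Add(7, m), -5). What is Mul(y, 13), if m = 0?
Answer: -455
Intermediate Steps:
y = -35 (y = Mul(Add(7, 0), -5) = Mul(7, -5) = -35)
Mul(y, 13) = Mul(-35, 13) = -455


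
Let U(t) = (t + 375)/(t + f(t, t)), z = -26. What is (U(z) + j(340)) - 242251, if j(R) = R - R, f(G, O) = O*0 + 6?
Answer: -4845369/20 ≈ -2.4227e+5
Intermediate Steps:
f(G, O) = 6 (f(G, O) = 0 + 6 = 6)
U(t) = (375 + t)/(6 + t) (U(t) = (t + 375)/(t + 6) = (375 + t)/(6 + t))
j(R) = 0
(U(z) + j(340)) - 242251 = ((375 - 26)/(6 - 26) + 0) - 242251 = (349/(-20) + 0) - 242251 = (-1/20*349 + 0) - 242251 = (-349/20 + 0) - 242251 = -349/20 - 242251 = -4845369/20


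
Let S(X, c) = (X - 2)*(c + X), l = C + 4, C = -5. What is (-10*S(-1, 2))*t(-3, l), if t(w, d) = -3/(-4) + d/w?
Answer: 65/2 ≈ 32.500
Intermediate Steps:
l = -1 (l = -5 + 4 = -1)
t(w, d) = ¾ + d/w (t(w, d) = -3*(-¼) + d/w = ¾ + d/w)
S(X, c) = (-2 + X)*(X + c)
(-10*S(-1, 2))*t(-3, l) = (-10*((-1)² - 2*(-1) - 2*2 - 1*2))*(¾ - 1/(-3)) = (-10*(1 + 2 - 4 - 2))*(¾ - 1*(-⅓)) = (-10*(-3))*(¾ + ⅓) = 30*(13/12) = 65/2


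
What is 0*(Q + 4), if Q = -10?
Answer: 0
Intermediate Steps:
0*(Q + 4) = 0*(-10 + 4) = 0*(-6) = 0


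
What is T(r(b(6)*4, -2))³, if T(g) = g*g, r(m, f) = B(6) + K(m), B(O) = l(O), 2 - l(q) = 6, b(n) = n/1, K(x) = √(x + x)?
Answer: 851968 - 491520*√3 ≈ 630.39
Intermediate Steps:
K(x) = √2*√x (K(x) = √(2*x) = √2*√x)
b(n) = n (b(n) = n*1 = n)
l(q) = -4 (l(q) = 2 - 1*6 = 2 - 6 = -4)
B(O) = -4
r(m, f) = -4 + √2*√m
T(g) = g²
T(r(b(6)*4, -2))³ = ((-4 + √2*√(6*4))²)³ = ((-4 + √2*√24)²)³ = ((-4 + √2*(2*√6))²)³ = ((-4 + 4*√3)²)³ = (-4 + 4*√3)⁶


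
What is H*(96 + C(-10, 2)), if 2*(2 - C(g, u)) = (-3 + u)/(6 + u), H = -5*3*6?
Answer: -70605/8 ≈ -8825.6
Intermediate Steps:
H = -90 (H = -15*6 = -90)
C(g, u) = 2 - (-3 + u)/(2*(6 + u))
H*(96 + C(-10, 2)) = -90*(96 + 3*(9 + 2)/(2*(6 + 2))) = -90*(96 + (3/2)*11/8) = -90*(96 + (3/2)*(1/8)*11) = -90*(96 + 33/16) = -90*1569/16 = -70605/8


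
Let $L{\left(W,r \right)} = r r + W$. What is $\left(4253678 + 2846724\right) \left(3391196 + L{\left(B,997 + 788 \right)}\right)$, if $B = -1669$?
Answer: $46690482652304$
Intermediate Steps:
$L{\left(W,r \right)} = W + r^{2}$ ($L{\left(W,r \right)} = r^{2} + W = W + r^{2}$)
$\left(4253678 + 2846724\right) \left(3391196 + L{\left(B,997 + 788 \right)}\right) = \left(4253678 + 2846724\right) \left(3391196 - \left(1669 - \left(997 + 788\right)^{2}\right)\right) = 7100402 \left(3391196 - \left(1669 - 1785^{2}\right)\right) = 7100402 \left(3391196 + \left(-1669 + 3186225\right)\right) = 7100402 \left(3391196 + 3184556\right) = 7100402 \cdot 6575752 = 46690482652304$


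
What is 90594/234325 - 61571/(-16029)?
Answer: 174502811/41274675 ≈ 4.2278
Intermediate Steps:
90594/234325 - 61571/(-16029) = 90594*(1/234325) - 61571*(-1/16029) = 12942/33475 + 61571/16029 = 174502811/41274675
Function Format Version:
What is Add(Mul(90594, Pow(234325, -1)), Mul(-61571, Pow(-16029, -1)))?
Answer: Rational(174502811, 41274675) ≈ 4.2278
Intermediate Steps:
Add(Mul(90594, Pow(234325, -1)), Mul(-61571, Pow(-16029, -1))) = Add(Mul(90594, Rational(1, 234325)), Mul(-61571, Rational(-1, 16029))) = Add(Rational(12942, 33475), Rational(61571, 16029)) = Rational(174502811, 41274675)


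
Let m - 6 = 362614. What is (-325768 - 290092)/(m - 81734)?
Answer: -307930/140443 ≈ -2.1926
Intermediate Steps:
m = 362620 (m = 6 + 362614 = 362620)
(-325768 - 290092)/(m - 81734) = (-325768 - 290092)/(362620 - 81734) = -615860/280886 = -615860*1/280886 = -307930/140443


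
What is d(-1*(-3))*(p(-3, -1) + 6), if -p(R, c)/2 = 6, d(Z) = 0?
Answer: 0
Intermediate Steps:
p(R, c) = -12 (p(R, c) = -2*6 = -12)
d(-1*(-3))*(p(-3, -1) + 6) = 0*(-12 + 6) = 0*(-6) = 0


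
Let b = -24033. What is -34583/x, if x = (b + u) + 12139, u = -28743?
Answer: 34583/40637 ≈ 0.85102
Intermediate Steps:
x = -40637 (x = (-24033 - 28743) + 12139 = -52776 + 12139 = -40637)
-34583/x = -34583/(-40637) = -34583*(-1/40637) = 34583/40637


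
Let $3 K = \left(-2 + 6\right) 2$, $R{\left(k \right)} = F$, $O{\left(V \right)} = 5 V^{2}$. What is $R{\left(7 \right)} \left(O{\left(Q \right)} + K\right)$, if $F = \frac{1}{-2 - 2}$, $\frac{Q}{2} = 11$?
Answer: $- \frac{1817}{3} \approx -605.67$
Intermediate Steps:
$Q = 22$ ($Q = 2 \cdot 11 = 22$)
$F = - \frac{1}{4}$ ($F = \frac{1}{-4} = - \frac{1}{4} \approx -0.25$)
$R{\left(k \right)} = - \frac{1}{4}$
$K = \frac{8}{3}$ ($K = \frac{\left(-2 + 6\right) 2}{3} = \frac{4 \cdot 2}{3} = \frac{1}{3} \cdot 8 = \frac{8}{3} \approx 2.6667$)
$R{\left(7 \right)} \left(O{\left(Q \right)} + K\right) = - \frac{5 \cdot 22^{2} + \frac{8}{3}}{4} = - \frac{5 \cdot 484 + \frac{8}{3}}{4} = - \frac{2420 + \frac{8}{3}}{4} = \left(- \frac{1}{4}\right) \frac{7268}{3} = - \frac{1817}{3}$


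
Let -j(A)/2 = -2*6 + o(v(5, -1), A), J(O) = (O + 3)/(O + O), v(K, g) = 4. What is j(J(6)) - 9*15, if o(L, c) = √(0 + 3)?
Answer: -111 - 2*√3 ≈ -114.46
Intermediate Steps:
o(L, c) = √3
J(O) = (3 + O)/(2*O) (J(O) = (3 + O)/((2*O)) = (3 + O)*(1/(2*O)) = (3 + O)/(2*O))
j(A) = 24 - 2*√3 (j(A) = -2*(-2*6 + √3) = -2*(-12 + √3) = 24 - 2*√3)
j(J(6)) - 9*15 = (24 - 2*√3) - 9*15 = (24 - 2*√3) - 135 = -111 - 2*√3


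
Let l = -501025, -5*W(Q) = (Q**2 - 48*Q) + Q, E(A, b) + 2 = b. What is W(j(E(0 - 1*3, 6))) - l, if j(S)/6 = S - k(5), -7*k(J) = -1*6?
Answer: 122777129/245 ≈ 5.0113e+5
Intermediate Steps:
E(A, b) = -2 + b
k(J) = 6/7 (k(J) = -(-1)*6/7 = -1/7*(-6) = 6/7)
j(S) = -36/7 + 6*S (j(S) = 6*(S - 1*6/7) = 6*(S - 6/7) = 6*(-6/7 + S) = -36/7 + 6*S)
W(Q) = -Q**2/5 + 47*Q/5 (W(Q) = -((Q**2 - 48*Q) + Q)/5 = -(Q**2 - 47*Q)/5 = -Q**2/5 + 47*Q/5)
W(j(E(0 - 1*3, 6))) - l = (-36/7 + 6*(-2 + 6))*(47 - (-36/7 + 6*(-2 + 6)))/5 - 1*(-501025) = (-36/7 + 6*4)*(47 - (-36/7 + 6*4))/5 + 501025 = (-36/7 + 24)*(47 - (-36/7 + 24))/5 + 501025 = (1/5)*(132/7)*(47 - 1*132/7) + 501025 = (1/5)*(132/7)*(47 - 132/7) + 501025 = (1/5)*(132/7)*(197/7) + 501025 = 26004/245 + 501025 = 122777129/245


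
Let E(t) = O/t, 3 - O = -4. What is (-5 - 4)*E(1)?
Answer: -63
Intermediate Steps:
O = 7 (O = 3 - 1*(-4) = 3 + 4 = 7)
E(t) = 7/t
(-5 - 4)*E(1) = (-5 - 4)*(7/1) = -63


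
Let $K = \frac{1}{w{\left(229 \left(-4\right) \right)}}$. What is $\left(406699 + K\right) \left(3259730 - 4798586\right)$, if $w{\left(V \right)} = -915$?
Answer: $- \frac{190884614371968}{305} \approx -6.2585 \cdot 10^{11}$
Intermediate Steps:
$K = - \frac{1}{915}$ ($K = \frac{1}{-915} = - \frac{1}{915} \approx -0.0010929$)
$\left(406699 + K\right) \left(3259730 - 4798586\right) = \left(406699 - \frac{1}{915}\right) \left(3259730 - 4798586\right) = \frac{372129584}{915} \left(-1538856\right) = - \frac{190884614371968}{305}$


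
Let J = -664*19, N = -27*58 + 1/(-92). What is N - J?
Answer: 1016599/92 ≈ 11050.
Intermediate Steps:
N = -144073/92 (N = -1566 - 1/92 = -144073/92 ≈ -1566.0)
J = -12616
N - J = -144073/92 - 1*(-12616) = -144073/92 + 12616 = 1016599/92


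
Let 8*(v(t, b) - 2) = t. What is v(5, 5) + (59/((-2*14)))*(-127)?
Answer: 15133/56 ≈ 270.23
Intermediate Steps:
v(t, b) = 2 + t/8
v(5, 5) + (59/((-2*14)))*(-127) = (2 + (⅛)*5) + (59/((-2*14)))*(-127) = (2 + 5/8) + (59/(-28))*(-127) = 21/8 + (59*(-1/28))*(-127) = 21/8 - 59/28*(-127) = 21/8 + 7493/28 = 15133/56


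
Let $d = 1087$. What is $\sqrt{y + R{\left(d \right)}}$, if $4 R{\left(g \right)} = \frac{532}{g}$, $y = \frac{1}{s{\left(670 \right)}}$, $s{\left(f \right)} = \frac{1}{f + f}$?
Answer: $\frac{3 \sqrt{175938559}}{1087} \approx 36.608$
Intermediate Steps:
$s{\left(f \right)} = \frac{1}{2 f}$
$y = 1340$ ($y = \frac{1}{\frac{1}{2} \cdot \frac{1}{670}} = \frac{1}{\frac{1}{1340}} = 1340$)
$R{\left(g \right)} = \frac{133}{g}$ ($R{\left(g \right)} = \frac{532 \frac{1}{g}}{4} = \frac{133}{g}$)
$\sqrt{y + R{\left(d \right)}} = \sqrt{1340 + \frac{133}{1087}} = \sqrt{\frac{1456713}{1087}} = \frac{3 \sqrt{175938559}}{1087}$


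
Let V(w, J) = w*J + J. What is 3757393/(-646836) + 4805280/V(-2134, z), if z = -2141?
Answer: -173467378529/36468398068 ≈ -4.7567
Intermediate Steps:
V(w, J) = J + J*w (V(w, J) = J*w + J = J + J*w)
3757393/(-646836) + 4805280/V(-2134, z) = 3757393/(-646836) + 4805280/((-2141*(1 - 2134))) = 3757393*(-1/646836) + 4805280/((-2141*(-2133))) = -3757393/646836 + 4805280/4566753 = -3757393/646836 + 4805280*(1/4566753) = -3757393/646836 + 533920/507417 = -173467378529/36468398068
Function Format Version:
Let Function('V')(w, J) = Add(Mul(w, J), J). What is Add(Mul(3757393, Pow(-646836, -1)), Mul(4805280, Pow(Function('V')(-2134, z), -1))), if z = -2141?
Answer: Rational(-173467378529, 36468398068) ≈ -4.7567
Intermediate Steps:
Function('V')(w, J) = Add(J, Mul(J, w)) (Function('V')(w, J) = Add(Mul(J, w), J) = Add(J, Mul(J, w)))
Add(Mul(3757393, Pow(-646836, -1)), Mul(4805280, Pow(Function('V')(-2134, z), -1))) = Add(Mul(3757393, Pow(-646836, -1)), Mul(4805280, Pow(Mul(-2141, Add(1, -2134)), -1))) = Add(Mul(3757393, Rational(-1, 646836)), Mul(4805280, Pow(Mul(-2141, -2133), -1))) = Add(Rational(-3757393, 646836), Mul(4805280, Pow(4566753, -1))) = Add(Rational(-3757393, 646836), Mul(4805280, Rational(1, 4566753))) = Add(Rational(-3757393, 646836), Rational(533920, 507417)) = Rational(-173467378529, 36468398068)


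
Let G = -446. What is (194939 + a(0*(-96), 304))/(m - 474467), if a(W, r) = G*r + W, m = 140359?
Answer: -59355/334108 ≈ -0.17765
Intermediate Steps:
a(W, r) = W - 446*r (a(W, r) = -446*r + W = W - 446*r)
(194939 + a(0*(-96), 304))/(m - 474467) = (194939 + (0*(-96) - 446*304))/(140359 - 474467) = (194939 + (0 - 135584))/(-334108) = (194939 - 135584)*(-1/334108) = 59355*(-1/334108) = -59355/334108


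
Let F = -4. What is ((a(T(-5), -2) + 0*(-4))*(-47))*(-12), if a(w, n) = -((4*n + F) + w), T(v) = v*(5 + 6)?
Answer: 37788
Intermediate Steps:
T(v) = 11*v (T(v) = v*11 = 11*v)
a(w, n) = 4 - w - 4*n (a(w, n) = -((4*n - 4) + w) = -((-4 + 4*n) + w) = -(-4 + w + 4*n) = 4 - w - 4*n)
((a(T(-5), -2) + 0*(-4))*(-47))*(-12) = (((4 - 11*(-5) - 4*(-2)) + 0*(-4))*(-47))*(-12) = (((4 - 1*(-55) + 8) + 0)*(-47))*(-12) = (((4 + 55 + 8) + 0)*(-47))*(-12) = ((67 + 0)*(-47))*(-12) = (67*(-47))*(-12) = -3149*(-12) = 37788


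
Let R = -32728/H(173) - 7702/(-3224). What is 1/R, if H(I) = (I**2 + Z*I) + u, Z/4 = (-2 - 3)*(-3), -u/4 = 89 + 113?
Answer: 63675612/99360815 ≈ 0.64085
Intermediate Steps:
u = -808 (u = -4*(89 + 113) = -4*202 = -808)
Z = 60 (Z = 4*((-2 - 3)*(-3)) = 4*(-5*(-3)) = 4*15 = 60)
H(I) = -808 + I**2 + 60*I (H(I) = (I**2 + 60*I) - 808 = -808 + I**2 + 60*I)
R = 99360815/63675612 (R = -32728/(-808 + 173**2 + 60*173) - 7702/(-3224) = -32728/(-808 + 29929 + 10380) - 7702*(-1/3224) = -32728/39501 + 3851/1612 = 99360815/63675612 ≈ 1.5604)
1/R = 1/(99360815/63675612) = 63675612/99360815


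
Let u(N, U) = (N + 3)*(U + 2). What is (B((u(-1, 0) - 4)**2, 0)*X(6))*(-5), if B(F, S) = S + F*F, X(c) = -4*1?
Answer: 0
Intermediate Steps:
X(c) = -4
u(N, U) = (2 + U)*(3 + N) (u(N, U) = (3 + N)*(2 + U) = (2 + U)*(3 + N))
B(F, S) = S + F**2
(B((u(-1, 0) - 4)**2, 0)*X(6))*(-5) = ((0 + (((6 + 2*(-1) + 3*0 - 1*0) - 4)**2)**2)*(-4))*(-5) = ((0 + (((6 - 2 + 0 + 0) - 4)**2)**2)*(-4))*(-5) = ((0 + ((4 - 4)**2)**2)*(-4))*(-5) = ((0 + (0**2)**2)*(-4))*(-5) = ((0 + 0**2)*(-4))*(-5) = ((0 + 0)*(-4))*(-5) = (0*(-4))*(-5) = 0*(-5) = 0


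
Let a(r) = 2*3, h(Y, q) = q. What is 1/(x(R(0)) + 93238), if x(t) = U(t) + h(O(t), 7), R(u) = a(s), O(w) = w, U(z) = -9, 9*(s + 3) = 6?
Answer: 1/93236 ≈ 1.0725e-5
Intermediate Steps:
s = -7/3 (s = -3 + (⅑)*6 = -3 + ⅔ = -7/3 ≈ -2.3333)
a(r) = 6
R(u) = 6
x(t) = -2 (x(t) = -9 + 7 = -2)
1/(x(R(0)) + 93238) = 1/(-2 + 93238) = 1/93236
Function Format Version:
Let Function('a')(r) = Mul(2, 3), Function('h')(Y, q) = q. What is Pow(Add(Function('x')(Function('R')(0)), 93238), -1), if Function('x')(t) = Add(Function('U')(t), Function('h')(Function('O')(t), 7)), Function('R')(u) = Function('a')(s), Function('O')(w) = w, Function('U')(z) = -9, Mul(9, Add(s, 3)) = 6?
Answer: Rational(1, 93236) ≈ 1.0725e-5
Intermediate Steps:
s = Rational(-7, 3) (s = Add(-3, Mul(Rational(1, 9), 6)) = Add(-3, Rational(2, 3)) = Rational(-7, 3) ≈ -2.3333)
Function('a')(r) = 6
Function('R')(u) = 6
Function('x')(t) = -2 (Function('x')(t) = Add(-9, 7) = -2)
Pow(Add(Function('x')(Function('R')(0)), 93238), -1) = Pow(Add(-2, 93238), -1) = Pow(93236, -1) = Rational(1, 93236)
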